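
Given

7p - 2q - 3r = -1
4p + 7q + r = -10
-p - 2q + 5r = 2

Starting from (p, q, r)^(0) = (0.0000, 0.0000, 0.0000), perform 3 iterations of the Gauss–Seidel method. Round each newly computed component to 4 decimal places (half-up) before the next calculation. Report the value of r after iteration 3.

-0.1486

Iteration 1:
  p = (-1 - (-2)·0.0000 - (-3)·0.0000) / (7) = -0.1429
  q = (-10 - (4)·-0.1429 - (1)·0.0000) / (7) = -1.3469
  r = (2 - (-1)·-0.1429 - (-2)·-1.3469) / (5) = -0.1673
Iteration 2:
  p = (-1 - (-2)·-1.3469 - (-3)·-0.1673) / (7) = -0.5994
  q = (-10 - (4)·-0.5994 - (1)·-0.1673) / (7) = -1.0622
  r = (2 - (-1)·-0.5994 - (-2)·-1.0622) / (5) = -0.1448
Iteration 3:
  p = (-1 - (-2)·-1.0622 - (-3)·-0.1448) / (7) = -0.5084
  q = (-10 - (4)·-0.5084 - (1)·-0.1448) / (7) = -1.1174
  r = (2 - (-1)·-0.5084 - (-2)·-1.1174) / (5) = -0.1486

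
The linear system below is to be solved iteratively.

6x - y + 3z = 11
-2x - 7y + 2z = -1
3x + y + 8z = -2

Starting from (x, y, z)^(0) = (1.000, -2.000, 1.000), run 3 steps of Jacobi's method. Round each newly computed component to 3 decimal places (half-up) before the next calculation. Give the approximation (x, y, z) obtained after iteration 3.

Iteration 1:
  x = (11 - (-1)·-2.000 - (3)·1.000) / (6) = 1.000
  y = (-1 - (-2)·1.000 - (2)·1.000) / (-7) = 0.143
  z = (-2 - (3)·1.000 - (1)·-2.000) / (8) = -0.375
Iteration 2:
  x = (11 - (-1)·0.143 - (3)·-0.375) / (6) = 2.045
  y = (-1 - (-2)·1.000 - (2)·-0.375) / (-7) = -0.250
  z = (-2 - (3)·1.000 - (1)·0.143) / (8) = -0.643
Iteration 3:
  x = (11 - (-1)·-0.250 - (3)·-0.643) / (6) = 2.113
  y = (-1 - (-2)·2.045 - (2)·-0.643) / (-7) = -0.625
  z = (-2 - (3)·2.045 - (1)·-0.250) / (8) = -0.986

(2.113, -0.625, -0.986)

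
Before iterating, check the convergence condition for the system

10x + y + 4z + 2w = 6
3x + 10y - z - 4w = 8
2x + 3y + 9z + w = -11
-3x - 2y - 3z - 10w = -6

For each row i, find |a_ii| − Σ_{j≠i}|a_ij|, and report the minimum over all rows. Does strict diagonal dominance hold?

row 1: |10| − (1+4+2) = 3
row 2: |10| − (3+1+4) = 2
row 3: |9| − (2+3+1) = 3
row 4: |-10| − (3+2+3) = 2
minimum over rows = 2 → strictly diagonally dominant (convergence guaranteed)

2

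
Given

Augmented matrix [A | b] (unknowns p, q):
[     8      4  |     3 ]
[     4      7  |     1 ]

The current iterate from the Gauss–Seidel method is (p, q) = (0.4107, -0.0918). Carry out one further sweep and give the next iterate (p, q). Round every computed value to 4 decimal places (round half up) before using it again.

One sweep:
  p = (3 - (4)·-0.0918) / (8) = 0.4209
  q = (1 - (4)·0.4209) / (7) = -0.0977

(0.4209, -0.0977)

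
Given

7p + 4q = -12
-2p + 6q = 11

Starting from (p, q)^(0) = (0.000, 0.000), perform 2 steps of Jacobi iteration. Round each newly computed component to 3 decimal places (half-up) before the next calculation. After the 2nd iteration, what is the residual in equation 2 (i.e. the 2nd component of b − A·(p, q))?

-2.096

Iteration 1:
  p = (-12 - (4)·0.000) / (7) = -1.714
  q = (11 - (-2)·0.000) / (6) = 1.833
Iteration 2:
  p = (-12 - (4)·1.833) / (7) = -2.762
  q = (11 - (-2)·-1.714) / (6) = 1.262
Residual b − A·x = (2.286, -2.096)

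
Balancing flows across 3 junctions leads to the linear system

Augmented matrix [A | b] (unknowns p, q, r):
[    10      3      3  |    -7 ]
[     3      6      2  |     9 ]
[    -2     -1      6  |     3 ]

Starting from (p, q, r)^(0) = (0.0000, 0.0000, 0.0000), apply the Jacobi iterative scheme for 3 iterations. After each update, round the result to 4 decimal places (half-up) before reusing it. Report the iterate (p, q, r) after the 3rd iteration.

(-1.3600, 1.9778, 0.3472)

Iteration 1:
  p = (-7 - (3)·0.0000 - (3)·0.0000) / (10) = -0.7000
  q = (9 - (3)·0.0000 - (2)·0.0000) / (6) = 1.5000
  r = (3 - (-2)·0.0000 - (-1)·0.0000) / (6) = 0.5000
Iteration 2:
  p = (-7 - (3)·1.5000 - (3)·0.5000) / (10) = -1.3000
  q = (9 - (3)·-0.7000 - (2)·0.5000) / (6) = 1.6833
  r = (3 - (-2)·-0.7000 - (-1)·1.5000) / (6) = 0.5167
Iteration 3:
  p = (-7 - (3)·1.6833 - (3)·0.5167) / (10) = -1.3600
  q = (9 - (3)·-1.3000 - (2)·0.5167) / (6) = 1.9778
  r = (3 - (-2)·-1.3000 - (-1)·1.6833) / (6) = 0.3472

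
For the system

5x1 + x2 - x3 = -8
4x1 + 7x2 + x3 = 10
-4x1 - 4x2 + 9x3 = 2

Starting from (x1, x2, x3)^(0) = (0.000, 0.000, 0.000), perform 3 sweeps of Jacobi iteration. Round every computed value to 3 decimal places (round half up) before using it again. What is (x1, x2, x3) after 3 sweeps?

Iteration 1:
  x1 = (-8 - (1)·0.000 - (-1)·0.000) / (5) = -1.600
  x2 = (10 - (4)·0.000 - (1)·0.000) / (7) = 1.429
  x3 = (2 - (-4)·0.000 - (-4)·0.000) / (9) = 0.222
Iteration 2:
  x1 = (-8 - (1)·1.429 - (-1)·0.222) / (5) = -1.841
  x2 = (10 - (4)·-1.600 - (1)·0.222) / (7) = 2.311
  x3 = (2 - (-4)·-1.600 - (-4)·1.429) / (9) = 0.146
Iteration 3:
  x1 = (-8 - (1)·2.311 - (-1)·0.146) / (5) = -2.033
  x2 = (10 - (4)·-1.841 - (1)·0.146) / (7) = 2.460
  x3 = (2 - (-4)·-1.841 - (-4)·2.311) / (9) = 0.431

(-2.033, 2.460, 0.431)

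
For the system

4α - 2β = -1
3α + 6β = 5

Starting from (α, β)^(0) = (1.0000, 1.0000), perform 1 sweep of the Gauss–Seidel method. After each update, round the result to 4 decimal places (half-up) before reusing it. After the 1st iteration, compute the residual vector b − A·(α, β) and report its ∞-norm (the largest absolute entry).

Iteration 1:
  α = (-1 - (-2)·1.0000) / (4) = 0.2500
  β = (5 - (3)·0.2500) / (6) = 0.7083
Residual b − A·x = (-0.5834, 0.0002); ∞-norm = 0.5834

0.5834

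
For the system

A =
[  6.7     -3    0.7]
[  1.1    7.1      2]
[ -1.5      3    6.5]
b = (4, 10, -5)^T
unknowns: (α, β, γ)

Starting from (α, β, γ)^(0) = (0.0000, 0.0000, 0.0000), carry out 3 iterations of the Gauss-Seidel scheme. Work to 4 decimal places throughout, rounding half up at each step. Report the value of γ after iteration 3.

Iteration 1:
  α = (4 - (-3)·0.0000 - (0.7)·0.0000) / (6.7) = 0.5970
  β = (10 - (1.1)·0.5970 - (2)·0.0000) / (7.1) = 1.3160
  γ = (-5 - (-1.5)·0.5970 - (3)·1.3160) / (6.5) = -1.2388
Iteration 2:
  α = (4 - (-3)·1.3160 - (0.7)·-1.2388) / (6.7) = 1.3157
  β = (10 - (1.1)·1.3157 - (2)·-1.2388) / (7.1) = 1.5536
  γ = (-5 - (-1.5)·1.3157 - (3)·1.5536) / (6.5) = -1.1827
Iteration 3:
  α = (4 - (-3)·1.5536 - (0.7)·-1.1827) / (6.7) = 1.4162
  β = (10 - (1.1)·1.4162 - (2)·-1.1827) / (7.1) = 1.5222
  γ = (-5 - (-1.5)·1.4162 - (3)·1.5222) / (6.5) = -1.1450

-1.1450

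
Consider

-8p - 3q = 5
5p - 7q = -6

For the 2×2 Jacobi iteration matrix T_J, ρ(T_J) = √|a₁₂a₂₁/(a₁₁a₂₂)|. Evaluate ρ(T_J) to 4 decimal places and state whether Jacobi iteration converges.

a₁₂a₂₁/(a₁₁a₂₂) = (-3)·(5) / ((-8)·(-7)) = -0.267857
ρ = √|-0.267857| = √0.267857 = 0.5175
ρ < 1, so Jacobi converges

0.5175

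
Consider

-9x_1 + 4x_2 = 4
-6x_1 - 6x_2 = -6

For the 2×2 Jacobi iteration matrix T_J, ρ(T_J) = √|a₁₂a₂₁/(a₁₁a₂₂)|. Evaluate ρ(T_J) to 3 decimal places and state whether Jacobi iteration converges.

a₁₂a₂₁/(a₁₁a₂₂) = (4)·(-6) / ((-9)·(-6)) = -0.444444
ρ = √|-0.444444| = √0.444444 = 0.667
ρ < 1, so Jacobi converges

0.667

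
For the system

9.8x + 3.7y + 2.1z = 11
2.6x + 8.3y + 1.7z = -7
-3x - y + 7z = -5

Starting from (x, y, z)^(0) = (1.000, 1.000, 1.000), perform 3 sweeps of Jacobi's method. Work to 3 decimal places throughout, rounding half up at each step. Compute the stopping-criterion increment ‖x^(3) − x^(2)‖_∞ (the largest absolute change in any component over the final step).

0.541

Iteration 1:
  x = (11 - (3.7)·1.000 - (2.1)·1.000) / (9.8) = 0.531
  y = (-7 - (2.6)·1.000 - (1.7)·1.000) / (8.3) = -1.361
  z = (-5 - (-3)·1.000 - (-1)·1.000) / (7) = -0.143
Iteration 2:
  x = (11 - (3.7)·-1.361 - (2.1)·-0.143) / (9.8) = 1.667
  y = (-7 - (2.6)·0.531 - (1.7)·-0.143) / (8.3) = -0.980
  z = (-5 - (-3)·0.531 - (-1)·-1.361) / (7) = -0.681
Iteration 3:
  x = (11 - (3.7)·-0.980 - (2.1)·-0.681) / (9.8) = 1.638
  y = (-7 - (2.6)·1.667 - (1.7)·-0.681) / (8.3) = -1.226
  z = (-5 - (-3)·1.667 - (-1)·-0.980) / (7) = -0.140
Change: (-0.029, -0.246, 0.541) → max |·| = 0.541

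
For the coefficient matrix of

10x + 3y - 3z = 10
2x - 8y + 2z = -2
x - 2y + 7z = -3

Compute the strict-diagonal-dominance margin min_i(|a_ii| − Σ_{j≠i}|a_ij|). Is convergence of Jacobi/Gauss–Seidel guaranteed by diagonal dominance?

4

row 1: |10| − (3+3) = 4
row 2: |-8| − (2+2) = 4
row 3: |7| − (1+2) = 4
minimum over rows = 4 → strictly diagonally dominant (convergence guaranteed)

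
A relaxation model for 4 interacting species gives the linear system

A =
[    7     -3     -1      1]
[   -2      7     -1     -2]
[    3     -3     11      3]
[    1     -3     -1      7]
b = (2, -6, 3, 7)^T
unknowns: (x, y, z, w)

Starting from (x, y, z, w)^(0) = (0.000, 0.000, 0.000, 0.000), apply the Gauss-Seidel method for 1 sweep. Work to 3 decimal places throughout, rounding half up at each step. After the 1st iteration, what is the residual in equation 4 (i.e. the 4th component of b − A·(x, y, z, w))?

Iteration 1:
  x = (2 - (-3)·0.000 - (-1)·0.000 - (1)·0.000) / (7) = 0.286
  y = (-6 - (-2)·0.286 - (-1)·0.000 - (-2)·0.000) / (7) = -0.775
  z = (3 - (3)·0.286 - (-3)·-0.775 - (3)·0.000) / (11) = -0.017
  w = (7 - (1)·0.286 - (-3)·-0.775 - (-1)·-0.017) / (7) = 0.625
Residual b − A·x = (-2.969, 1.230, -1.871, -0.003)

-0.003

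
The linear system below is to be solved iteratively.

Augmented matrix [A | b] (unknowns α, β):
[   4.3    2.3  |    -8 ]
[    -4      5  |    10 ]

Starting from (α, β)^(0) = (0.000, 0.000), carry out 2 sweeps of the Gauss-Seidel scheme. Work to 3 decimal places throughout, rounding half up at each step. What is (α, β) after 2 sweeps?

Iteration 1:
  α = (-8 - (2.3)·0.000) / (4.3) = -1.860
  β = (10 - (-4)·-1.860) / (5) = 0.512
Iteration 2:
  α = (-8 - (2.3)·0.512) / (4.3) = -2.134
  β = (10 - (-4)·-2.134) / (5) = 0.293

(-2.134, 0.293)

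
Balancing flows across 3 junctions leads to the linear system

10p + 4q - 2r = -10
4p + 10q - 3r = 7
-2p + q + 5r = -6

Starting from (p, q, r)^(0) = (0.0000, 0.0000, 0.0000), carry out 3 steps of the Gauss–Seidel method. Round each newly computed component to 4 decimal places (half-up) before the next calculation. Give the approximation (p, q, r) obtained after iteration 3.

Iteration 1:
  p = (-10 - (4)·0.0000 - (-2)·0.0000) / (10) = -1.0000
  q = (7 - (4)·-1.0000 - (-3)·0.0000) / (10) = 1.1000
  r = (-6 - (-2)·-1.0000 - (1)·1.1000) / (5) = -1.8200
Iteration 2:
  p = (-10 - (4)·1.1000 - (-2)·-1.8200) / (10) = -1.8040
  q = (7 - (4)·-1.8040 - (-3)·-1.8200) / (10) = 0.8756
  r = (-6 - (-2)·-1.8040 - (1)·0.8756) / (5) = -2.0967
Iteration 3:
  p = (-10 - (4)·0.8756 - (-2)·-2.0967) / (10) = -1.7696
  q = (7 - (4)·-1.7696 - (-3)·-2.0967) / (10) = 0.7788
  r = (-6 - (-2)·-1.7696 - (1)·0.7788) / (5) = -2.0636

(-1.7696, 0.7788, -2.0636)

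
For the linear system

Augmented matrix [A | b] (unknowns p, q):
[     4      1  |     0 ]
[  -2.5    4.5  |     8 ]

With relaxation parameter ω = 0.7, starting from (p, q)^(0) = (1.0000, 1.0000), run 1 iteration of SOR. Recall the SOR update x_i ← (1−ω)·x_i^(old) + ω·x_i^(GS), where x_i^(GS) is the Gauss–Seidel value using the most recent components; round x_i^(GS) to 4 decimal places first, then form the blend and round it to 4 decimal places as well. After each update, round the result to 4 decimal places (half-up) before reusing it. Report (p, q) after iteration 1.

Iteration 1:
  p: GS value = (0 - (1)·1.0000) / (4) = -0.2500;  p ← (1−ω)·1.0000 + ω·-0.2500 = 0.1250
  q: GS value = (8 - (-2.5)·0.1250) / (4.5) = 1.8472;  q ← (1−ω)·1.0000 + ω·1.8472 = 1.5930

(0.1250, 1.5930)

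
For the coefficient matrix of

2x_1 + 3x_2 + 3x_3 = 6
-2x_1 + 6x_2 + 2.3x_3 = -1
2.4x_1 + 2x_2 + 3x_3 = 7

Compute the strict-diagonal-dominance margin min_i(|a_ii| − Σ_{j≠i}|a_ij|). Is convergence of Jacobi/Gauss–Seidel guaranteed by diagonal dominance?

row 1: |2| − (3+3) = -4
row 2: |6| − (2+2.3) = 1.7
row 3: |3| − (2.4+2) = -1.4
minimum over rows = -4 → not strictly diagonally dominant

-4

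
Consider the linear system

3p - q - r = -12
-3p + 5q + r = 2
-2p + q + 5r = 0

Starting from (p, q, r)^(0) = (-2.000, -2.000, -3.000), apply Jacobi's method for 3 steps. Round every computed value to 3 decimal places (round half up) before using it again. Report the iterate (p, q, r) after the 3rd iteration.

(-5.716, -1.675, -1.096)

Iteration 1:
  p = (-12 - (-1)·-2.000 - (-1)·-3.000) / (3) = -5.667
  q = (2 - (-3)·-2.000 - (1)·-3.000) / (5) = -0.200
  r = (0 - (-2)·-2.000 - (1)·-2.000) / (5) = -0.400
Iteration 2:
  p = (-12 - (-1)·-0.200 - (-1)·-0.400) / (3) = -4.200
  q = (2 - (-3)·-5.667 - (1)·-0.400) / (5) = -2.920
  r = (0 - (-2)·-5.667 - (1)·-0.200) / (5) = -2.227
Iteration 3:
  p = (-12 - (-1)·-2.920 - (-1)·-2.227) / (3) = -5.716
  q = (2 - (-3)·-4.200 - (1)·-2.227) / (5) = -1.675
  r = (0 - (-2)·-4.200 - (1)·-2.920) / (5) = -1.096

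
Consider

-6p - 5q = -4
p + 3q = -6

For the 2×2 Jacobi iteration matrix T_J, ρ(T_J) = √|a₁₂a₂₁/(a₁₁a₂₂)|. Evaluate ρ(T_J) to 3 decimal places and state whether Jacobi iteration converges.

0.527

a₁₂a₂₁/(a₁₁a₂₂) = (-5)·(1) / ((-6)·(3)) = 0.277778
ρ = √|0.277778| = √0.277778 = 0.527
ρ < 1, so Jacobi converges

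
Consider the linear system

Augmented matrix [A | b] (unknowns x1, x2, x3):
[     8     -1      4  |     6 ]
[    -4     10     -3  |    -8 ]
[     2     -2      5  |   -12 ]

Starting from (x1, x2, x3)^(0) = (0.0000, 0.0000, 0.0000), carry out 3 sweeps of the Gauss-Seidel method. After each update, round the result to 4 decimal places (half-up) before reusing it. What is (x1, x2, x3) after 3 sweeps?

(2.4386, -0.8989, -3.7350)

Iteration 1:
  x1 = (6 - (-1)·0.0000 - (4)·0.0000) / (8) = 0.7500
  x2 = (-8 - (-4)·0.7500 - (-3)·0.0000) / (10) = -0.5000
  x3 = (-12 - (2)·0.7500 - (-2)·-0.5000) / (5) = -2.9000
Iteration 2:
  x1 = (6 - (-1)·-0.5000 - (4)·-2.9000) / (8) = 2.1375
  x2 = (-8 - (-4)·2.1375 - (-3)·-2.9000) / (10) = -0.8150
  x3 = (-12 - (2)·2.1375 - (-2)·-0.8150) / (5) = -3.5810
Iteration 3:
  x1 = (6 - (-1)·-0.8150 - (4)·-3.5810) / (8) = 2.4386
  x2 = (-8 - (-4)·2.4386 - (-3)·-3.5810) / (10) = -0.8989
  x3 = (-12 - (2)·2.4386 - (-2)·-0.8989) / (5) = -3.7350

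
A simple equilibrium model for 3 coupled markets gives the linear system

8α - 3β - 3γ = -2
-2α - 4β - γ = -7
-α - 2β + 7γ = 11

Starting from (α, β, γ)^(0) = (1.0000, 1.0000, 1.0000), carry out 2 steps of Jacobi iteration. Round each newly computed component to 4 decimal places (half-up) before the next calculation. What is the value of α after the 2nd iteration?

0.8750

Iteration 1:
  α = (-2 - (-3)·1.0000 - (-3)·1.0000) / (8) = 0.5000
  β = (-7 - (-2)·1.0000 - (-1)·1.0000) / (-4) = 1.0000
  γ = (11 - (-1)·1.0000 - (-2)·1.0000) / (7) = 2.0000
Iteration 2:
  α = (-2 - (-3)·1.0000 - (-3)·2.0000) / (8) = 0.8750
  β = (-7 - (-2)·0.5000 - (-1)·2.0000) / (-4) = 1.0000
  γ = (11 - (-1)·0.5000 - (-2)·1.0000) / (7) = 1.9286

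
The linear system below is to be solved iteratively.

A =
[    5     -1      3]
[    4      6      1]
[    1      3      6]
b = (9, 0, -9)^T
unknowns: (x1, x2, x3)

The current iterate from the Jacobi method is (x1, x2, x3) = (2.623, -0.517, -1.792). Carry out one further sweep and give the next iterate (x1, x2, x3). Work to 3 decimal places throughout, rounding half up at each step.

One sweep:
  x1 = (9 - (-1)·-0.517 - (3)·-1.792) / (5) = 2.772
  x2 = (0 - (4)·2.623 - (1)·-1.792) / (6) = -1.450
  x3 = (-9 - (1)·2.623 - (3)·-0.517) / (6) = -1.679

(2.772, -1.450, -1.679)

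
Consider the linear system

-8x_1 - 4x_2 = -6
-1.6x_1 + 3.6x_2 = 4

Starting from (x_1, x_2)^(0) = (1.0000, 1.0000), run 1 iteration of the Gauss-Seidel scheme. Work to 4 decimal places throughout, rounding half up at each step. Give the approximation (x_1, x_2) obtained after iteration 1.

(0.2500, 1.2222)

Iteration 1:
  x_1 = (-6 - (-4)·1.0000) / (-8) = 0.2500
  x_2 = (4 - (-1.6)·0.2500) / (3.6) = 1.2222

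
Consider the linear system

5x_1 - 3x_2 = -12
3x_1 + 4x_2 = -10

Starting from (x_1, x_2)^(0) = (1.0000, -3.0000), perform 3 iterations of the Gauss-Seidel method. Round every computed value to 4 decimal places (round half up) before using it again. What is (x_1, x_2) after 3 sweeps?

Iteration 1:
  x_1 = (-12 - (-3)·-3.0000) / (5) = -4.2000
  x_2 = (-10 - (3)·-4.2000) / (4) = 0.6500
Iteration 2:
  x_1 = (-12 - (-3)·0.6500) / (5) = -2.0100
  x_2 = (-10 - (3)·-2.0100) / (4) = -0.9925
Iteration 3:
  x_1 = (-12 - (-3)·-0.9925) / (5) = -2.9955
  x_2 = (-10 - (3)·-2.9955) / (4) = -0.2534

(-2.9955, -0.2534)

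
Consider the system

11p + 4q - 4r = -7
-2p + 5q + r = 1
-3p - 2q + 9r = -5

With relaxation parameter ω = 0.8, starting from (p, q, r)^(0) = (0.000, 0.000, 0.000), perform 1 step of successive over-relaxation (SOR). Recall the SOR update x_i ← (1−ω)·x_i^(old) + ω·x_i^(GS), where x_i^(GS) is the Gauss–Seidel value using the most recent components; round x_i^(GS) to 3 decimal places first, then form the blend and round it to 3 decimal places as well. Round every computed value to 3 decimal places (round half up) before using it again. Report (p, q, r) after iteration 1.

(-0.509, -0.003, -0.581)

Iteration 1:
  p: GS value = (-7 - (4)·0.000 - (-4)·0.000) / (11) = -0.636;  p ← (1−ω)·0.000 + ω·-0.636 = -0.509
  q: GS value = (1 - (-2)·-0.509 - (1)·0.000) / (5) = -0.004;  q ← (1−ω)·0.000 + ω·-0.004 = -0.003
  r: GS value = (-5 - (-3)·-0.509 - (-2)·-0.003) / (9) = -0.726;  r ← (1−ω)·0.000 + ω·-0.726 = -0.581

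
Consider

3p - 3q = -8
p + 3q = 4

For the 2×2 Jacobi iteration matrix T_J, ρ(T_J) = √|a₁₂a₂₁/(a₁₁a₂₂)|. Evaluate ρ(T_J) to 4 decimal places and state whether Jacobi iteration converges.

a₁₂a₂₁/(a₁₁a₂₂) = (-3)·(1) / ((3)·(3)) = -0.333333
ρ = √|-0.333333| = √0.333333 = 0.5774
ρ < 1, so Jacobi converges

0.5774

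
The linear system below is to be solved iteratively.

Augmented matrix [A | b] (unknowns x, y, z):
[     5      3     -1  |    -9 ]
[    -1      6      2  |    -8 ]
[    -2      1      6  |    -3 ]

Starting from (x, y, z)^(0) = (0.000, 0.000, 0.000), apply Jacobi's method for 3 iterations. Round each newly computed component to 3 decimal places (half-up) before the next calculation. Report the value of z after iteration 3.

Iteration 1:
  x = (-9 - (3)·0.000 - (-1)·0.000) / (5) = -1.800
  y = (-8 - (-1)·0.000 - (2)·0.000) / (6) = -1.333
  z = (-3 - (-2)·0.000 - (1)·0.000) / (6) = -0.500
Iteration 2:
  x = (-9 - (3)·-1.333 - (-1)·-0.500) / (5) = -1.100
  y = (-8 - (-1)·-1.800 - (2)·-0.500) / (6) = -1.467
  z = (-3 - (-2)·-1.800 - (1)·-1.333) / (6) = -0.878
Iteration 3:
  x = (-9 - (3)·-1.467 - (-1)·-0.878) / (5) = -1.095
  y = (-8 - (-1)·-1.100 - (2)·-0.878) / (6) = -1.224
  z = (-3 - (-2)·-1.100 - (1)·-1.467) / (6) = -0.622

-0.622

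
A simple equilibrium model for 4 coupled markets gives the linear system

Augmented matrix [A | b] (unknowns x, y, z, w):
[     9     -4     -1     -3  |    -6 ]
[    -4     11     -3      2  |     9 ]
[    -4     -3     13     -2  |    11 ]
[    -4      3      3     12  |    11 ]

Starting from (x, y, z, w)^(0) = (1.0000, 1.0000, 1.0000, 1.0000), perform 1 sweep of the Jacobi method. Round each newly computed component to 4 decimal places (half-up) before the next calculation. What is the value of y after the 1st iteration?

Iteration 1:
  x = (-6 - (-4)·1.0000 - (-1)·1.0000 - (-3)·1.0000) / (9) = 0.2222
  y = (9 - (-4)·1.0000 - (-3)·1.0000 - (2)·1.0000) / (11) = 1.2727
  z = (11 - (-4)·1.0000 - (-3)·1.0000 - (-2)·1.0000) / (13) = 1.5385
  w = (11 - (-4)·1.0000 - (3)·1.0000 - (3)·1.0000) / (12) = 0.7500

1.2727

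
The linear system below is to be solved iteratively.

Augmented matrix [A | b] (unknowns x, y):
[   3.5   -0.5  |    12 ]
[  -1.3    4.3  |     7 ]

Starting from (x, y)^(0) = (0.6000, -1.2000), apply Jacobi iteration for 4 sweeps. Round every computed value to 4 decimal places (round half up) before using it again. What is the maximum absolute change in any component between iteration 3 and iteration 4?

0.0347

Iteration 1:
  x = (12 - (-0.5)·-1.2000) / (3.5) = 3.2571
  y = (7 - (-1.3)·0.6000) / (4.3) = 1.8093
Iteration 2:
  x = (12 - (-0.5)·1.8093) / (3.5) = 3.6870
  y = (7 - (-1.3)·3.2571) / (4.3) = 2.6126
Iteration 3:
  x = (12 - (-0.5)·2.6126) / (3.5) = 3.8018
  y = (7 - (-1.3)·3.6870) / (4.3) = 2.7426
Iteration 4:
  x = (12 - (-0.5)·2.7426) / (3.5) = 3.8204
  y = (7 - (-1.3)·3.8018) / (4.3) = 2.7773
Change: (0.0186, 0.0347) → max |·| = 0.0347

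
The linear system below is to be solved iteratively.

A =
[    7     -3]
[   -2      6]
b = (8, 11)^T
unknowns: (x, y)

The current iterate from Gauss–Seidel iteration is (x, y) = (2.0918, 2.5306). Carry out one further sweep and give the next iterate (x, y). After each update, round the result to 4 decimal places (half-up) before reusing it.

One sweep:
  x = (8 - (-3)·2.5306) / (7) = 2.2274
  y = (11 - (-2)·2.2274) / (6) = 2.5758

(2.2274, 2.5758)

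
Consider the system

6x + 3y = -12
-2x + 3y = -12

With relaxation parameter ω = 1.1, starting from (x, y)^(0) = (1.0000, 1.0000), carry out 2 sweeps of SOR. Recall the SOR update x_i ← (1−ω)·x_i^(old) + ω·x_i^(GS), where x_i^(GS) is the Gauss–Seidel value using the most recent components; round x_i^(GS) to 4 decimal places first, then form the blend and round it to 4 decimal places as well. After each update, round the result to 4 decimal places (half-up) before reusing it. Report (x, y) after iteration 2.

Iteration 1:
  x: GS value = (-12 - (3)·1.0000) / (6) = -2.5000;  x ← (1−ω)·1.0000 + ω·-2.5000 = -2.8500
  y: GS value = (-12 - (-2)·-2.8500) / (3) = -5.9000;  y ← (1−ω)·1.0000 + ω·-5.9000 = -6.5900
Iteration 2:
  x: GS value = (-12 - (3)·-6.5900) / (6) = 1.2950;  x ← (1−ω)·-2.8500 + ω·1.2950 = 1.7095
  y: GS value = (-12 - (-2)·1.7095) / (3) = -2.8603;  y ← (1−ω)·-6.5900 + ω·-2.8603 = -2.4873

(1.7095, -2.4873)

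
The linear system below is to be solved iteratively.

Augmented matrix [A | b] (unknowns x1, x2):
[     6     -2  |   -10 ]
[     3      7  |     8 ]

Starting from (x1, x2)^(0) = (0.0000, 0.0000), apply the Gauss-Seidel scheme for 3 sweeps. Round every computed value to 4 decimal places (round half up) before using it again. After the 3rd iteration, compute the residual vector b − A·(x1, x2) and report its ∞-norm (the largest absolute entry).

0.0762

Iteration 1:
  x1 = (-10 - (-2)·0.0000) / (6) = -1.6667
  x2 = (8 - (3)·-1.6667) / (7) = 1.8572
Iteration 2:
  x1 = (-10 - (-2)·1.8572) / (6) = -1.0476
  x2 = (8 - (3)·-1.0476) / (7) = 1.5918
Iteration 3:
  x1 = (-10 - (-2)·1.5918) / (6) = -1.1361
  x2 = (8 - (3)·-1.1361) / (7) = 1.6298
Residual b − A·x = (0.0762, -0.0003); ∞-norm = 0.0762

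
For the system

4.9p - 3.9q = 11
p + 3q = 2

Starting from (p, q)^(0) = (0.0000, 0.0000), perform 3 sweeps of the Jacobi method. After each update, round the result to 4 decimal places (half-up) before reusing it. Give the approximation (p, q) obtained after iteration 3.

(2.1800, -0.2585)

Iteration 1:
  p = (11 - (-3.9)·0.0000) / (4.9) = 2.2449
  q = (2 - (1)·0.0000) / (3) = 0.6667
Iteration 2:
  p = (11 - (-3.9)·0.6667) / (4.9) = 2.7755
  q = (2 - (1)·2.2449) / (3) = -0.0816
Iteration 3:
  p = (11 - (-3.9)·-0.0816) / (4.9) = 2.1800
  q = (2 - (1)·2.7755) / (3) = -0.2585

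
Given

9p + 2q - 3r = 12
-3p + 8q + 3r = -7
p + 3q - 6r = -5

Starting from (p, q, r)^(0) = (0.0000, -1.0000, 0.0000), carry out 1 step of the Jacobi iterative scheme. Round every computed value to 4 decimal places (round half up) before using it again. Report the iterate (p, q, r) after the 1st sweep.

Iteration 1:
  p = (12 - (2)·-1.0000 - (-3)·0.0000) / (9) = 1.5556
  q = (-7 - (-3)·0.0000 - (3)·0.0000) / (8) = -0.8750
  r = (-5 - (1)·0.0000 - (3)·-1.0000) / (-6) = 0.3333

(1.5556, -0.8750, 0.3333)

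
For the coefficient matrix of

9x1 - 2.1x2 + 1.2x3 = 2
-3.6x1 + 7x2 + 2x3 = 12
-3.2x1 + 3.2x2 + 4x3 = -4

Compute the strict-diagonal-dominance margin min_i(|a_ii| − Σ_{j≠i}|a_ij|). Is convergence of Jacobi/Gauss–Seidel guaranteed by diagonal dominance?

-2.4

row 1: |9| − (2.1+1.2) = 5.7
row 2: |7| − (3.6+2) = 1.4
row 3: |4| − (3.2+3.2) = -2.4
minimum over rows = -2.4 → not strictly diagonally dominant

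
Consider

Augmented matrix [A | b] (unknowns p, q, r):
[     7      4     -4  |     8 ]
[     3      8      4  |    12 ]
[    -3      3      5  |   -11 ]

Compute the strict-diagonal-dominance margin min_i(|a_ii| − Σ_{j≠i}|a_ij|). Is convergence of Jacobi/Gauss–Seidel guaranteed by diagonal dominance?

-1

row 1: |7| − (4+4) = -1
row 2: |8| − (3+4) = 1
row 3: |5| − (3+3) = -1
minimum over rows = -1 → not strictly diagonally dominant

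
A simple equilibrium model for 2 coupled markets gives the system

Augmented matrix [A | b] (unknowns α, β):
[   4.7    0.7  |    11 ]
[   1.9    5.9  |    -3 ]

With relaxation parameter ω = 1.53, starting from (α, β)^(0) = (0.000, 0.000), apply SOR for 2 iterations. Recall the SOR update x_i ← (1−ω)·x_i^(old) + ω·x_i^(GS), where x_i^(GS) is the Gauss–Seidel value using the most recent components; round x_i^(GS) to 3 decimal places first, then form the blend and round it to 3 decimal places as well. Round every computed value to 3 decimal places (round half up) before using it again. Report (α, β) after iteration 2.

(2.263, -0.546)

Iteration 1:
  α: GS value = (11 - (0.7)·0.000) / (4.7) = 2.340;  α ← (1−ω)·0.000 + ω·2.340 = 3.580
  β: GS value = (-3 - (1.9)·3.580) / (5.9) = -1.661;  β ← (1−ω)·0.000 + ω·-1.661 = -2.541
Iteration 2:
  α: GS value = (11 - (0.7)·-2.541) / (4.7) = 2.719;  α ← (1−ω)·3.580 + ω·2.719 = 2.263
  β: GS value = (-3 - (1.9)·2.263) / (5.9) = -1.237;  β ← (1−ω)·-2.541 + ω·-1.237 = -0.546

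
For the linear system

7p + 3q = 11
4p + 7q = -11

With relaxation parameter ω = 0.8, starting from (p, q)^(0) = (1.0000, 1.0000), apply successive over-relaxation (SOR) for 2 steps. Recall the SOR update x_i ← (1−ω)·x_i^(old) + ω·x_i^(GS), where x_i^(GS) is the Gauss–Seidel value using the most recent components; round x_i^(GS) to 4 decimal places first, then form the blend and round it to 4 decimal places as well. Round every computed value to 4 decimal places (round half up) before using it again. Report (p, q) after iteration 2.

(2.0171, -2.4926)

Iteration 1:
  p: GS value = (11 - (3)·1.0000) / (7) = 1.1429;  p ← (1−ω)·1.0000 + ω·1.1429 = 1.1143
  q: GS value = (-11 - (4)·1.1143) / (7) = -2.2082;  q ← (1−ω)·1.0000 + ω·-2.2082 = -1.5666
Iteration 2:
  p: GS value = (11 - (3)·-1.5666) / (7) = 2.2428;  p ← (1−ω)·1.1143 + ω·2.2428 = 2.0171
  q: GS value = (-11 - (4)·2.0171) / (7) = -2.7241;  q ← (1−ω)·-1.5666 + ω·-2.7241 = -2.4926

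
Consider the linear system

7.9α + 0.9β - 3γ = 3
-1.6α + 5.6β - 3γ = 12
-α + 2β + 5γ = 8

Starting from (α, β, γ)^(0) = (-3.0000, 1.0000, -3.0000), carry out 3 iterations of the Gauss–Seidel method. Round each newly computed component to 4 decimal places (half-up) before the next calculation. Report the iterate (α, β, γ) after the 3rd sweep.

(0.2311, 2.4952, 0.6481)

Iteration 1:
  α = (3 - (0.9)·1.0000 - (-3)·-3.0000) / (7.9) = -0.8734
  β = (12 - (-1.6)·-0.8734 - (-3)·-3.0000) / (5.6) = 0.2862
  γ = (8 - (-1)·-0.8734 - (2)·0.2862) / (5) = 1.3108
Iteration 2:
  α = (3 - (0.9)·0.2862 - (-3)·1.3108) / (7.9) = 0.8449
  β = (12 - (-1.6)·0.8449 - (-3)·1.3108) / (5.6) = 3.0865
  γ = (8 - (-1)·0.8449 - (2)·3.0865) / (5) = 0.5344
Iteration 3:
  α = (3 - (0.9)·3.0865 - (-3)·0.5344) / (7.9) = 0.2311
  β = (12 - (-1.6)·0.2311 - (-3)·0.5344) / (5.6) = 2.4952
  γ = (8 - (-1)·0.2311 - (2)·2.4952) / (5) = 0.6481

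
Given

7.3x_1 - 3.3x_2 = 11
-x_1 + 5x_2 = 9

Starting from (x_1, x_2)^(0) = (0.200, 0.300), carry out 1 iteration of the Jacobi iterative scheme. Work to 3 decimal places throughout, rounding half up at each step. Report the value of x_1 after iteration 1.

Iteration 1:
  x_1 = (11 - (-3.3)·0.300) / (7.3) = 1.642
  x_2 = (9 - (-1)·0.200) / (5) = 1.840

1.642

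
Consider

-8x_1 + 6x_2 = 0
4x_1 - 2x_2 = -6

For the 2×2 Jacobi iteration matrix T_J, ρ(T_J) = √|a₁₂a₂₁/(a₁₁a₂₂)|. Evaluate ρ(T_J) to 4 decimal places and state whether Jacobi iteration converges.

1.2247

a₁₂a₂₁/(a₁₁a₂₂) = (6)·(4) / ((-8)·(-2)) = 1.500000
ρ = √|1.500000| = √1.500000 = 1.2247
ρ > 1, so Jacobi diverges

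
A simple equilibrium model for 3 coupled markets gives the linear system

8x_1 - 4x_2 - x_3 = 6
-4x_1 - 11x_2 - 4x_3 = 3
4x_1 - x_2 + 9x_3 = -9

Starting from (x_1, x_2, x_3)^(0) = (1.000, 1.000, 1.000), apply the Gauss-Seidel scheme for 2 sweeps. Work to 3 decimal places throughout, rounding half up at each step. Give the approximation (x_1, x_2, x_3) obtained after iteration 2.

Iteration 1:
  x_1 = (6 - (-4)·1.000 - (-1)·1.000) / (8) = 1.375
  x_2 = (3 - (-4)·1.375 - (-4)·1.000) / (-11) = -1.136
  x_3 = (-9 - (4)·1.375 - (-1)·-1.136) / (9) = -1.737
Iteration 2:
  x_1 = (6 - (-4)·-1.136 - (-1)·-1.737) / (8) = -0.035
  x_2 = (3 - (-4)·-0.035 - (-4)·-1.737) / (-11) = 0.372
  x_3 = (-9 - (4)·-0.035 - (-1)·0.372) / (9) = -0.943

(-0.035, 0.372, -0.943)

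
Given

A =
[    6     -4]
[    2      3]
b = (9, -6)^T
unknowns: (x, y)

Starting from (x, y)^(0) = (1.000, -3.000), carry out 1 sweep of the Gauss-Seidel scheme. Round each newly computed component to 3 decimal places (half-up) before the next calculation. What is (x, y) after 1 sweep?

Iteration 1:
  x = (9 - (-4)·-3.000) / (6) = -0.500
  y = (-6 - (2)·-0.500) / (3) = -1.667

(-0.500, -1.667)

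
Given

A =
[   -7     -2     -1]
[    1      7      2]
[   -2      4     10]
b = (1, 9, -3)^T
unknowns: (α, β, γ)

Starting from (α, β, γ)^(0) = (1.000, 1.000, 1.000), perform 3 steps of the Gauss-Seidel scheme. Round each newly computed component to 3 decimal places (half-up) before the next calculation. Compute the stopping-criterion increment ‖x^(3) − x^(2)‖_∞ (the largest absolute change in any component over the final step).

0.120

Iteration 1:
  α = (1 - (-2)·1.000 - (-1)·1.000) / (-7) = -0.571
  β = (9 - (1)·-0.571 - (2)·1.000) / (7) = 1.082
  γ = (-3 - (-2)·-0.571 - (4)·1.082) / (10) = -0.847
Iteration 2:
  α = (1 - (-2)·1.082 - (-1)·-0.847) / (-7) = -0.331
  β = (9 - (1)·-0.331 - (2)·-0.847) / (7) = 1.575
  γ = (-3 - (-2)·-0.331 - (4)·1.575) / (10) = -0.996
Iteration 3:
  α = (1 - (-2)·1.575 - (-1)·-0.996) / (-7) = -0.451
  β = (9 - (1)·-0.451 - (2)·-0.996) / (7) = 1.635
  γ = (-3 - (-2)·-0.451 - (4)·1.635) / (10) = -1.044
Change: (-0.120, 0.060, -0.048) → max |·| = 0.120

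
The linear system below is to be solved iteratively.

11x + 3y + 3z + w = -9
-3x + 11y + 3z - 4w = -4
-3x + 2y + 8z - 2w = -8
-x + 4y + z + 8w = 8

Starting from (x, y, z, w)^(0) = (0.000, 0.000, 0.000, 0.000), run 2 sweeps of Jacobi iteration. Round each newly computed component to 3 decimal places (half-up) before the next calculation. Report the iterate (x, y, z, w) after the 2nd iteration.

Iteration 1:
  x = (-9 - (3)·0.000 - (3)·0.000 - (1)·0.000) / (11) = -0.818
  y = (-4 - (-3)·0.000 - (3)·0.000 - (-4)·0.000) / (11) = -0.364
  z = (-8 - (-3)·0.000 - (2)·0.000 - (-2)·0.000) / (8) = -1.000
  w = (8 - (-1)·0.000 - (4)·0.000 - (1)·0.000) / (8) = 1.000
Iteration 2:
  x = (-9 - (3)·-0.364 - (3)·-1.000 - (1)·1.000) / (11) = -0.537
  y = (-4 - (-3)·-0.818 - (3)·-1.000 - (-4)·1.000) / (11) = 0.050
  z = (-8 - (-3)·-0.818 - (2)·-0.364 - (-2)·1.000) / (8) = -0.966
  w = (8 - (-1)·-0.818 - (4)·-0.364 - (1)·-1.000) / (8) = 1.205

(-0.537, 0.050, -0.966, 1.205)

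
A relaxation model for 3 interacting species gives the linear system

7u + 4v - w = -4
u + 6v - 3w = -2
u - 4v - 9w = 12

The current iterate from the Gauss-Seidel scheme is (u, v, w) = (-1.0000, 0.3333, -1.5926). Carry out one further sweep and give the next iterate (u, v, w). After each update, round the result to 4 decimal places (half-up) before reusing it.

(-0.9894, -0.9647, -1.0145)

One sweep:
  u = (-4 - (4)·0.3333 - (-1)·-1.5926) / (7) = -0.9894
  v = (-2 - (1)·-0.9894 - (-3)·-1.5926) / (6) = -0.9647
  w = (12 - (1)·-0.9894 - (-4)·-0.9647) / (-9) = -1.0145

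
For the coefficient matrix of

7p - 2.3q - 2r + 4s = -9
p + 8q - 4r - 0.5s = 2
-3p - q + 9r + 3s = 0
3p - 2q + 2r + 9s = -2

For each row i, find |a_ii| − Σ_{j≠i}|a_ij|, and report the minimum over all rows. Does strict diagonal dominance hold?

-1.3

row 1: |7| − (2.3+2+4) = -1.3
row 2: |8| − (1+4+0.5) = 2.5
row 3: |9| − (3+1+3) = 2
row 4: |9| − (3+2+2) = 2
minimum over rows = -1.3 → not strictly diagonally dominant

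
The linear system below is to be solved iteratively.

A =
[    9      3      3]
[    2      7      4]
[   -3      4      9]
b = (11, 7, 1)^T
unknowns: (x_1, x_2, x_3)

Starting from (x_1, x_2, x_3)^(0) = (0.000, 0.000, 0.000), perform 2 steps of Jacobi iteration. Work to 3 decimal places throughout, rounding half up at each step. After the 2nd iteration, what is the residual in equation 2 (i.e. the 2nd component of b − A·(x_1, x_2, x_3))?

Iteration 1:
  x_1 = (11 - (3)·0.000 - (3)·0.000) / (9) = 1.222
  x_2 = (7 - (2)·0.000 - (4)·0.000) / (7) = 1.000
  x_3 = (1 - (-3)·0.000 - (4)·0.000) / (9) = 0.111
Iteration 2:
  x_1 = (11 - (3)·1.000 - (3)·0.111) / (9) = 0.852
  x_2 = (7 - (2)·1.222 - (4)·0.111) / (7) = 0.587
  x_3 = (1 - (-3)·1.222 - (4)·1.000) / (9) = 0.074
Residual b − A·x = (1.349, 0.891, 0.542)

0.891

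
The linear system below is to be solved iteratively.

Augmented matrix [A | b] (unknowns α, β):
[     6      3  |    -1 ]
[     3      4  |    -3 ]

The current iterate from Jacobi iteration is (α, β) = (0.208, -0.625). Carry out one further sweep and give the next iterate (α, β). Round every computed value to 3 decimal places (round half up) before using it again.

(0.146, -0.906)

One sweep:
  α = (-1 - (3)·-0.625) / (6) = 0.146
  β = (-3 - (3)·0.208) / (4) = -0.906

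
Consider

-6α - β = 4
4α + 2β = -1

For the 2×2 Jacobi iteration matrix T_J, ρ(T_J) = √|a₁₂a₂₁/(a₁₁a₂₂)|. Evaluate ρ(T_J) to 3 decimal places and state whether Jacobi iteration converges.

a₁₂a₂₁/(a₁₁a₂₂) = (-1)·(4) / ((-6)·(2)) = 0.333333
ρ = √|0.333333| = √0.333333 = 0.577
ρ < 1, so Jacobi converges

0.577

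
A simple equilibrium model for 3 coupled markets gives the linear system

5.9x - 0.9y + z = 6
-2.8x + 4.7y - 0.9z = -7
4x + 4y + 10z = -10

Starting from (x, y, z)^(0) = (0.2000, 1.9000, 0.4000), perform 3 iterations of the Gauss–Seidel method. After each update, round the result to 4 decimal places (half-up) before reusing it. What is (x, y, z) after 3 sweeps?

Iteration 1:
  x = (6 - (-0.9)·1.9000 - (1)·0.4000) / (5.9) = 1.2390
  y = (-7 - (-2.8)·1.2390 - (-0.9)·0.4000) / (4.7) = -0.6746
  z = (-10 - (4)·1.2390 - (4)·-0.6746) / (10) = -1.2258
Iteration 2:
  x = (6 - (-0.9)·-0.6746 - (1)·-1.2258) / (5.9) = 1.1218
  y = (-7 - (-2.8)·1.1218 - (-0.9)·-1.2258) / (4.7) = -1.0558
  z = (-10 - (4)·1.1218 - (4)·-1.0558) / (10) = -1.0264
Iteration 3:
  x = (6 - (-0.9)·-1.0558 - (1)·-1.0264) / (5.9) = 1.0299
  y = (-7 - (-2.8)·1.0299 - (-0.9)·-1.0264) / (4.7) = -1.0723
  z = (-10 - (4)·1.0299 - (4)·-1.0723) / (10) = -0.9830

(1.0299, -1.0723, -0.9830)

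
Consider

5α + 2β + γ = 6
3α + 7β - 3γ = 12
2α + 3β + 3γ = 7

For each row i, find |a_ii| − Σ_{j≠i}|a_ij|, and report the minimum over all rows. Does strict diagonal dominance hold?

-2

row 1: |5| − (2+1) = 2
row 2: |7| − (3+3) = 1
row 3: |3| − (2+3) = -2
minimum over rows = -2 → not strictly diagonally dominant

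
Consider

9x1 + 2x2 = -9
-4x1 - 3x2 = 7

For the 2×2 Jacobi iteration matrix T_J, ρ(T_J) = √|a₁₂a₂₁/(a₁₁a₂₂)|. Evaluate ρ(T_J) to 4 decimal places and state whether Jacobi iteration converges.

0.5443

a₁₂a₂₁/(a₁₁a₂₂) = (2)·(-4) / ((9)·(-3)) = 0.296296
ρ = √|0.296296| = √0.296296 = 0.5443
ρ < 1, so Jacobi converges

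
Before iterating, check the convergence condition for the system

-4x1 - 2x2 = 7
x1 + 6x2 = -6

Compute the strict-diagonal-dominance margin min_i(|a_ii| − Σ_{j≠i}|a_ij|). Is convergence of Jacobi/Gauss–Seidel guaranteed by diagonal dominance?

row 1: |-4| − (2) = 2
row 2: |6| − (1) = 5
minimum over rows = 2 → strictly diagonally dominant (convergence guaranteed)

2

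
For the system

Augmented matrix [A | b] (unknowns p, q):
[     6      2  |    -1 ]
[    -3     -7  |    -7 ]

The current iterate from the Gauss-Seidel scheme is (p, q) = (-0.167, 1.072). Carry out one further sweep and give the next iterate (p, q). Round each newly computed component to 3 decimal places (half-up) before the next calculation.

One sweep:
  p = (-1 - (2)·1.072) / (6) = -0.524
  q = (-7 - (-3)·-0.524) / (-7) = 1.225

(-0.524, 1.225)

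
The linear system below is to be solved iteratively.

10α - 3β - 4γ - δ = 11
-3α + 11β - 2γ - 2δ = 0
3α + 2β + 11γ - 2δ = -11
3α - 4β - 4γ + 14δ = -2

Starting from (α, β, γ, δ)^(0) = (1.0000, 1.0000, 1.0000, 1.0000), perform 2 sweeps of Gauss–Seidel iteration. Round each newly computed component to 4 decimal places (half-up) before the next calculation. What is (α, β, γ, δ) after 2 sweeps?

Iteration 1:
  α = (11 - (-3)·1.0000 - (-4)·1.0000 - (-1)·1.0000) / (10) = 1.9000
  β = (0 - (-3)·1.9000 - (-2)·1.0000 - (-2)·1.0000) / (11) = 0.8818
  γ = (-11 - (3)·1.9000 - (2)·0.8818 - (-2)·1.0000) / (11) = -1.4967
  δ = (-2 - (3)·1.9000 - (-4)·0.8818 - (-4)·-1.4967) / (14) = -0.7257
Iteration 2:
  α = (11 - (-3)·0.8818 - (-4)·-1.4967 - (-1)·-0.7257) / (10) = 0.6933
  β = (0 - (-3)·0.6933 - (-2)·-1.4967 - (-2)·-0.7257) / (11) = -0.2150
  γ = (-11 - (3)·0.6933 - (2)·-0.2150 - (-2)·-0.7257) / (11) = -1.2819
  δ = (-2 - (3)·0.6933 - (-4)·-0.2150 - (-4)·-1.2819) / (14) = -0.7191

(0.6933, -0.2150, -1.2819, -0.7191)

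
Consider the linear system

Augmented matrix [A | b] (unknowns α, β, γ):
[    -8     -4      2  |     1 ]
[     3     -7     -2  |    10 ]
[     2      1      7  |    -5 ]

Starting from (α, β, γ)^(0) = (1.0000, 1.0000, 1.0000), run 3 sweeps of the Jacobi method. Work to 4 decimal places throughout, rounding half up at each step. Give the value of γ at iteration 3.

-0.6002

Iteration 1:
  α = (1 - (-4)·1.0000 - (2)·1.0000) / (-8) = -0.3750
  β = (10 - (3)·1.0000 - (-2)·1.0000) / (-7) = -1.2857
  γ = (-5 - (2)·1.0000 - (1)·1.0000) / (7) = -1.1429
Iteration 2:
  α = (1 - (-4)·-1.2857 - (2)·-1.1429) / (-8) = 0.2321
  β = (10 - (3)·-0.3750 - (-2)·-1.1429) / (-7) = -1.2627
  γ = (-5 - (2)·-0.3750 - (1)·-1.2857) / (7) = -0.4235
Iteration 3:
  α = (1 - (-4)·-1.2627 - (2)·-0.4235) / (-8) = 0.4005
  β = (10 - (3)·0.2321 - (-2)·-0.4235) / (-7) = -1.2081
  γ = (-5 - (2)·0.2321 - (1)·-1.2627) / (7) = -0.6002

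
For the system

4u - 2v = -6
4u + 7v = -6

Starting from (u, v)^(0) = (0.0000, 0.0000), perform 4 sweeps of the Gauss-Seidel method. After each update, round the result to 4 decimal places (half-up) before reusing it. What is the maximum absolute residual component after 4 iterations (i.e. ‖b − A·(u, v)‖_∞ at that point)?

Iteration 1:
  u = (-6 - (-2)·0.0000) / (4) = -1.5000
  v = (-6 - (4)·-1.5000) / (7) = 0.0000
Iteration 2:
  u = (-6 - (-2)·0.0000) / (4) = -1.5000
  v = (-6 - (4)·-1.5000) / (7) = 0.0000
Iteration 3:
  u = (-6 - (-2)·0.0000) / (4) = -1.5000
  v = (-6 - (4)·-1.5000) / (7) = 0.0000
Iteration 4:
  u = (-6 - (-2)·0.0000) / (4) = -1.5000
  v = (-6 - (4)·-1.5000) / (7) = 0.0000
Residual b − A·x = (0.0000, 0.0000); ∞-norm = 0.0000

0.0000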